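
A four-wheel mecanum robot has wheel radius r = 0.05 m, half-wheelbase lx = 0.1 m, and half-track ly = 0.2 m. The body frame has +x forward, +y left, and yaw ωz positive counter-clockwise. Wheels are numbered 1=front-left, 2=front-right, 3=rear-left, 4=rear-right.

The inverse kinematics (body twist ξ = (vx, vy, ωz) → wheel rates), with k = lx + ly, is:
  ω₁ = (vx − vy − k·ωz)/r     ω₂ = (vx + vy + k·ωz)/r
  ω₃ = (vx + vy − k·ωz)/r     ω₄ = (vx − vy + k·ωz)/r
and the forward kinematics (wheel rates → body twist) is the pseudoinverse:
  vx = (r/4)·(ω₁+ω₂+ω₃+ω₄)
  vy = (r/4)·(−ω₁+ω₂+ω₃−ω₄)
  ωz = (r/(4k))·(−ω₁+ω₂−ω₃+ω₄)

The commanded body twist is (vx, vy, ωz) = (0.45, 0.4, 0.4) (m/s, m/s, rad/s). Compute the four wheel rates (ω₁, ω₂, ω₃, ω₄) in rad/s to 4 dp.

(-1.4000, 19.4000, 14.6000, 3.4000)

k = lx + ly = 0.1 + 0.2 = 0.3000;  k·ωz = 0.3000·0.4 = 0.1200
ω₁ (FL) = (vx − vy − k·ωz)/r = -0.0700/0.05 = -1.4000
ω₂ (FR) = (vx + vy + k·ωz)/r = 0.9700/0.05 = 19.4000
ω₃ (RL) = (vx + vy − k·ωz)/r = 0.7300/0.05 = 14.6000
ω₄ (RR) = (vx − vy + k·ωz)/r = 0.1700/0.05 = 3.4000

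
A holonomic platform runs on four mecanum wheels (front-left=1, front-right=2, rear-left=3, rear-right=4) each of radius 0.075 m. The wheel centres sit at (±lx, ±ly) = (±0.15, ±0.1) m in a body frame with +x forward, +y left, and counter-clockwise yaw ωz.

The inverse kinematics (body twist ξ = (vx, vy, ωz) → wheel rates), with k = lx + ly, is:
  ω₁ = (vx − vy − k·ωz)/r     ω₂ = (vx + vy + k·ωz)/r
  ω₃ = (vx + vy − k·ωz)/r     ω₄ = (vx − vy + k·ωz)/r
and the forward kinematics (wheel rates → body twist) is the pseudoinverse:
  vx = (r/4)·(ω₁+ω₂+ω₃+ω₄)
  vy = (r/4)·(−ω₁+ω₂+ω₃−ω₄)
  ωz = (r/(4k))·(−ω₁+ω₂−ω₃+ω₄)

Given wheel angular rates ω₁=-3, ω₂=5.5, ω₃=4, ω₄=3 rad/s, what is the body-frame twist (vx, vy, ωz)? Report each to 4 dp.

k = lx + ly = 0.15 + 0.1 = 0.2500
ω₁+ω₂+ω₃+ω₄ = 9.5000  →  vx = (0.075/4)·9.5000 = 0.1781
−ω₁+ω₂+ω₃−ω₄ = 9.5000  →  vy = (0.075/4)·9.5000 = 0.1781
−ω₁+ω₂−ω₃+ω₄ = 7.5000  →  ωz = (0.075/1.0000)·7.5000 = 0.5625

(0.1781, 0.1781, 0.5625)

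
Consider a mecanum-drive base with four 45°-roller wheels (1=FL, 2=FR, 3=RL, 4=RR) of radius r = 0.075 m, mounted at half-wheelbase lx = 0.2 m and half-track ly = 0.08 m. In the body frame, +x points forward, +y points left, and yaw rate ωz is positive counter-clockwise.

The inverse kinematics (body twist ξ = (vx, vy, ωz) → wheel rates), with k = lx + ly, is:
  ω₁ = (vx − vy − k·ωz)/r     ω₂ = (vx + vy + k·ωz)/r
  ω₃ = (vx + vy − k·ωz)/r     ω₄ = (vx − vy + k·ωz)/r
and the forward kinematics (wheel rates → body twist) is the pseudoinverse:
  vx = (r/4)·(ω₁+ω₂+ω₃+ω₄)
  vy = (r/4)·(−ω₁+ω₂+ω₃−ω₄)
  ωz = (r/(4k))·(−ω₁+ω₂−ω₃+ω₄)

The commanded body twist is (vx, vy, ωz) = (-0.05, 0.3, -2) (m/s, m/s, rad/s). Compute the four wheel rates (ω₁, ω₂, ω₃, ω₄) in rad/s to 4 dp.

k = lx + ly = 0.2 + 0.08 = 0.2800;  k·ωz = 0.2800·-2 = -0.5600
ω₁ (FL) = (vx − vy − k·ωz)/r = 0.2100/0.075 = 2.8000
ω₂ (FR) = (vx + vy + k·ωz)/r = -0.3100/0.075 = -4.1333
ω₃ (RL) = (vx + vy − k·ωz)/r = 0.8100/0.075 = 10.8000
ω₄ (RR) = (vx − vy + k·ωz)/r = -0.9100/0.075 = -12.1333

(2.8000, -4.1333, 10.8000, -12.1333)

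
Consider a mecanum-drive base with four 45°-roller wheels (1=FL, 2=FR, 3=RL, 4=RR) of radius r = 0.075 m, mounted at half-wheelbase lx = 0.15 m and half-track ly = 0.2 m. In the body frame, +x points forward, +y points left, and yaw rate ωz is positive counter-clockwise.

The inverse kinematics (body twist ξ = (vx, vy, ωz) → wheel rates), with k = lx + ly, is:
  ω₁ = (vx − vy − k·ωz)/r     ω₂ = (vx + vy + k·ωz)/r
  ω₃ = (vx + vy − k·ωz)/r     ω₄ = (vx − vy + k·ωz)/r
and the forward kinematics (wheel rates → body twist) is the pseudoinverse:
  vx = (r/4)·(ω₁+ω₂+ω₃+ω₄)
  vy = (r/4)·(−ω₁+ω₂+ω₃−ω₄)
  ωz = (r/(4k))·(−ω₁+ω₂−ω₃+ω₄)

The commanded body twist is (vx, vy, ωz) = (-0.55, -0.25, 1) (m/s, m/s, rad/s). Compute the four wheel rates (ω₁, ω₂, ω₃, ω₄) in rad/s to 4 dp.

(-8.6667, -6.0000, -15.3333, 0.6667)

k = lx + ly = 0.15 + 0.2 = 0.3500;  k·ωz = 0.3500·1 = 0.3500
ω₁ (FL) = (vx − vy − k·ωz)/r = -0.6500/0.075 = -8.6667
ω₂ (FR) = (vx + vy + k·ωz)/r = -0.4500/0.075 = -6.0000
ω₃ (RL) = (vx + vy − k·ωz)/r = -1.1500/0.075 = -15.3333
ω₄ (RR) = (vx − vy + k·ωz)/r = 0.0500/0.075 = 0.6667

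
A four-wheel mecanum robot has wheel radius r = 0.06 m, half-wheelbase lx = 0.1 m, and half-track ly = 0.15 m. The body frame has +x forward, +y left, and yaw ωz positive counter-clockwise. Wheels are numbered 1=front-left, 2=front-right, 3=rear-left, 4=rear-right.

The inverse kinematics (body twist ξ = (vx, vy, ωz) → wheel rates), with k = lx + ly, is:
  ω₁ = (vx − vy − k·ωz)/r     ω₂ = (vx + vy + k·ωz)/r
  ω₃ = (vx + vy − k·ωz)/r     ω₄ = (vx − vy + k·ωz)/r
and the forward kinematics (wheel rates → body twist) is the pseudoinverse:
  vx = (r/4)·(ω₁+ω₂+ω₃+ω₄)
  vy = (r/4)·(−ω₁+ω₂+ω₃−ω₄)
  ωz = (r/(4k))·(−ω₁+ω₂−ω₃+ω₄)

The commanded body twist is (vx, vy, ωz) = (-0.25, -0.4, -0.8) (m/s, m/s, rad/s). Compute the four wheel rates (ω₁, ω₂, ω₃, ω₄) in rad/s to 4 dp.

(5.8333, -14.1667, -7.5000, -0.8333)

k = lx + ly = 0.1 + 0.15 = 0.2500;  k·ωz = 0.2500·-0.8 = -0.2000
ω₁ (FL) = (vx − vy − k·ωz)/r = 0.3500/0.06 = 5.8333
ω₂ (FR) = (vx + vy + k·ωz)/r = -0.8500/0.06 = -14.1667
ω₃ (RL) = (vx + vy − k·ωz)/r = -0.4500/0.06 = -7.5000
ω₄ (RR) = (vx − vy + k·ωz)/r = -0.0500/0.06 = -0.8333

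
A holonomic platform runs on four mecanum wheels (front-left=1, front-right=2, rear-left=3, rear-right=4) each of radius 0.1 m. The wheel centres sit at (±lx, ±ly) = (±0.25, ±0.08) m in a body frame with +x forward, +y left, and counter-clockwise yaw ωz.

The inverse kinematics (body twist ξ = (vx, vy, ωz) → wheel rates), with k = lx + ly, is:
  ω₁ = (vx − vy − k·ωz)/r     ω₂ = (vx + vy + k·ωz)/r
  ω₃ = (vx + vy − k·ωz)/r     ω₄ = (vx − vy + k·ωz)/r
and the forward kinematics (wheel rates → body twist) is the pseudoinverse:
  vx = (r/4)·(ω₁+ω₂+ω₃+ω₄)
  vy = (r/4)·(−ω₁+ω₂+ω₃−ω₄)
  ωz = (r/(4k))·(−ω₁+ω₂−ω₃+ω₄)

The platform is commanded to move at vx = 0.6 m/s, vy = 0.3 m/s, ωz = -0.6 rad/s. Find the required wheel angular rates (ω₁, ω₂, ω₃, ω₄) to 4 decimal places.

(4.9800, 7.0200, 10.9800, 1.0200)

k = lx + ly = 0.25 + 0.08 = 0.3300;  k·ωz = 0.3300·-0.6 = -0.1980
ω₁ (FL) = (vx − vy − k·ωz)/r = 0.4980/0.1 = 4.9800
ω₂ (FR) = (vx + vy + k·ωz)/r = 0.7020/0.1 = 7.0200
ω₃ (RL) = (vx + vy − k·ωz)/r = 1.0980/0.1 = 10.9800
ω₄ (RR) = (vx − vy + k·ωz)/r = 0.1020/0.1 = 1.0200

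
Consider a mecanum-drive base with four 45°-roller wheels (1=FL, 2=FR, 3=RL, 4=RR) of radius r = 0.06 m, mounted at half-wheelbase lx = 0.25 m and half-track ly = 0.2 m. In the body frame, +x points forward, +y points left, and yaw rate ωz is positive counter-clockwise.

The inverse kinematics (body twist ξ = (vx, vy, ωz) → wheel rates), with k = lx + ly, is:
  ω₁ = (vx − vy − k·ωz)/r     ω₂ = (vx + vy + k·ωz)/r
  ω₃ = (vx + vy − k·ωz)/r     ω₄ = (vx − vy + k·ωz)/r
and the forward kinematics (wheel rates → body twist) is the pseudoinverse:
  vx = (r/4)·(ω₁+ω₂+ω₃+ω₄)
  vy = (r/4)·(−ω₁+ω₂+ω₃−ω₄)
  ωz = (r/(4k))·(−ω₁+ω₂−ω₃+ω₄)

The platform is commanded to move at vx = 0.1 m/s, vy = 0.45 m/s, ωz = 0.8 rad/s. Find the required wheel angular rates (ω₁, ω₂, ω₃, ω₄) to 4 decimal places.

(-11.8333, 15.1667, 3.1667, 0.1667)

k = lx + ly = 0.25 + 0.2 = 0.4500;  k·ωz = 0.4500·0.8 = 0.3600
ω₁ (FL) = (vx − vy − k·ωz)/r = -0.7100/0.06 = -11.8333
ω₂ (FR) = (vx + vy + k·ωz)/r = 0.9100/0.06 = 15.1667
ω₃ (RL) = (vx + vy − k·ωz)/r = 0.1900/0.06 = 3.1667
ω₄ (RR) = (vx − vy + k·ωz)/r = 0.0100/0.06 = 0.1667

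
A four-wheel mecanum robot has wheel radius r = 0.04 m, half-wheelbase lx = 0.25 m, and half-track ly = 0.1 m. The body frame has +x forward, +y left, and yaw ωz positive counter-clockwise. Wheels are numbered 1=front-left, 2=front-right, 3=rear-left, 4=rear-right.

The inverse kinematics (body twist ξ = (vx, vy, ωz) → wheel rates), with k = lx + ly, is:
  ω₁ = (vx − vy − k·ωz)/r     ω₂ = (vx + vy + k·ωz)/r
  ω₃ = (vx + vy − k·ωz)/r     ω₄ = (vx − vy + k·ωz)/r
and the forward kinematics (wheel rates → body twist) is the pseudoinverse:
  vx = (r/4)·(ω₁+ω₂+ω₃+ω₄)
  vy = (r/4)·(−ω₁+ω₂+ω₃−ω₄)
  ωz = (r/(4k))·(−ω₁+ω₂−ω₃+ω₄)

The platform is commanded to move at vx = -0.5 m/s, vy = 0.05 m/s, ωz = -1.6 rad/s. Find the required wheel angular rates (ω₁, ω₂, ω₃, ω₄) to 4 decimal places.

k = lx + ly = 0.25 + 0.1 = 0.3500;  k·ωz = 0.3500·-1.6 = -0.5600
ω₁ (FL) = (vx − vy − k·ωz)/r = 0.0100/0.04 = 0.2500
ω₂ (FR) = (vx + vy + k·ωz)/r = -1.0100/0.04 = -25.2500
ω₃ (RL) = (vx + vy − k·ωz)/r = 0.1100/0.04 = 2.7500
ω₄ (RR) = (vx − vy + k·ωz)/r = -1.1100/0.04 = -27.7500

(0.2500, -25.2500, 2.7500, -27.7500)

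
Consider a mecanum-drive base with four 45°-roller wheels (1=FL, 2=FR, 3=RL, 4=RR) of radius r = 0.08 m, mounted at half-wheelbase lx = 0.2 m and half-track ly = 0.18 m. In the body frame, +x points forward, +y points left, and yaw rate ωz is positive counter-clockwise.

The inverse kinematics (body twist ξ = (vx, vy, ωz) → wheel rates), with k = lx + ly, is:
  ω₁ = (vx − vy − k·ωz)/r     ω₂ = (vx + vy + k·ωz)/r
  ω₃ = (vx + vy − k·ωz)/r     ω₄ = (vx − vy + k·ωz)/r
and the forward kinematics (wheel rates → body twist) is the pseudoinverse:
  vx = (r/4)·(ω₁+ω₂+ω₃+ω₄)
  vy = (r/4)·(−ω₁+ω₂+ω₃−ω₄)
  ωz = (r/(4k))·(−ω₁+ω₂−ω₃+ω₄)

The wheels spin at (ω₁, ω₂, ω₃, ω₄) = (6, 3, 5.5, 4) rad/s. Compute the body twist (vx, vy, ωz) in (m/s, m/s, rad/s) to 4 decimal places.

k = lx + ly = 0.2 + 0.18 = 0.3800
ω₁+ω₂+ω₃+ω₄ = 18.5000  →  vx = (0.08/4)·18.5000 = 0.3700
−ω₁+ω₂+ω₃−ω₄ = -1.5000  →  vy = (0.08/4)·-1.5000 = -0.0300
−ω₁+ω₂−ω₃+ω₄ = -4.5000  →  ωz = (0.08/1.5200)·-4.5000 = -0.2368

(0.3700, -0.0300, -0.2368)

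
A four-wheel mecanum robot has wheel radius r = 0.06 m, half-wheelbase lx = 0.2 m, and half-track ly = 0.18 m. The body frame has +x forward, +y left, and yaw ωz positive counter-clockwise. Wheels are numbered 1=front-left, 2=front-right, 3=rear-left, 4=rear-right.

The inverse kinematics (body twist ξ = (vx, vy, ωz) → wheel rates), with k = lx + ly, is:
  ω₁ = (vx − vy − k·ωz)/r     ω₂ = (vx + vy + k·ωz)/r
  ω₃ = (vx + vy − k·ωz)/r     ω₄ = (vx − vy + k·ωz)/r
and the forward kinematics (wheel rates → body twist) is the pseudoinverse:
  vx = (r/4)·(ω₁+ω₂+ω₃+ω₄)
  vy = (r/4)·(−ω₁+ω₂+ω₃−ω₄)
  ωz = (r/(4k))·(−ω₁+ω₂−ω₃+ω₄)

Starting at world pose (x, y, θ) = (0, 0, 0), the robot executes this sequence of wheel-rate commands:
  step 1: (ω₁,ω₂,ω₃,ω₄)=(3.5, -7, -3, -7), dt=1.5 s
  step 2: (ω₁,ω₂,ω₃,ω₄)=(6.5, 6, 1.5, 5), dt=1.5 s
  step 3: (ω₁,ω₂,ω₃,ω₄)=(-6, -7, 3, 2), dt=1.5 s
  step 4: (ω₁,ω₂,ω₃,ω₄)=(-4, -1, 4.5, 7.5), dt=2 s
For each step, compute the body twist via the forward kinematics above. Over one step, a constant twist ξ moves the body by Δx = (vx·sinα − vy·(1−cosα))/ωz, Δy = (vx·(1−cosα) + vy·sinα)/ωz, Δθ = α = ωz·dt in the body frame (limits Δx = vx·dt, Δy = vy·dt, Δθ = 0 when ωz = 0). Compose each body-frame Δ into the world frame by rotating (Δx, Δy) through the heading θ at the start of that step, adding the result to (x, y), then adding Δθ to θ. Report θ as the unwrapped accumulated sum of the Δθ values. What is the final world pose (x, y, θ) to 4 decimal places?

(-0.0396, -0.3577, -0.3257)

step 1: ξ=(vx,vy,ωz)=(-0.2025, -0.0975, -0.5724), dt=1.5 → body Δ=(-0.3268, -0.0064, -0.8586) → world pose (-0.3268, -0.0064, -0.8586)
step 2: ξ=(vx,vy,ωz)=(0.2850, -0.0600, 0.1184), dt=1.5 → body Δ=(0.4332, -0.0517, 0.1776) → world pose (-0.0828, -0.3680, -0.6809)
step 3: ξ=(vx,vy,ωz)=(-0.1200, 0.0000, -0.0789), dt=1.5 → body Δ=(-0.1796, 0.0106, -0.1184) → world pose (-0.2156, -0.2467, -0.7993)
step 4: ξ=(vx,vy,ωz)=(0.1050, 0.0000, 0.2368), dt=2.0 → body Δ=(0.2022, 0.0488, 0.4737) → world pose (-0.0396, -0.3577, -0.3257)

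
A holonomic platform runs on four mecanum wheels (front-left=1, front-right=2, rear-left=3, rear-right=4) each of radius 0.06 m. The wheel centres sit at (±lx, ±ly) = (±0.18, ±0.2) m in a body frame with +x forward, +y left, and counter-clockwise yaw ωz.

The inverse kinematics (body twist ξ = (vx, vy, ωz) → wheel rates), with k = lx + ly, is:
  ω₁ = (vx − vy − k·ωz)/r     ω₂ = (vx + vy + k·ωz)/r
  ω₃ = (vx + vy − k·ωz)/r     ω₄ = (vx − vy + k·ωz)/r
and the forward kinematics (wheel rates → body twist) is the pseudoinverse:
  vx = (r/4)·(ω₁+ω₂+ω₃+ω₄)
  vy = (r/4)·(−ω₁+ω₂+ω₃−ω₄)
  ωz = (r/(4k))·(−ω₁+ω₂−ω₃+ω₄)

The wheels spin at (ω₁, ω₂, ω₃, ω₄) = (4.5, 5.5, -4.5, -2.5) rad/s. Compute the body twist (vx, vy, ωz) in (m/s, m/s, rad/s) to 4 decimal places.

k = lx + ly = 0.18 + 0.2 = 0.3800
ω₁+ω₂+ω₃+ω₄ = 3.0000  →  vx = (0.06/4)·3.0000 = 0.0450
−ω₁+ω₂+ω₃−ω₄ = -1.0000  →  vy = (0.06/4)·-1.0000 = -0.0150
−ω₁+ω₂−ω₃+ω₄ = 3.0000  →  ωz = (0.06/1.5200)·3.0000 = 0.1184

(0.0450, -0.0150, 0.1184)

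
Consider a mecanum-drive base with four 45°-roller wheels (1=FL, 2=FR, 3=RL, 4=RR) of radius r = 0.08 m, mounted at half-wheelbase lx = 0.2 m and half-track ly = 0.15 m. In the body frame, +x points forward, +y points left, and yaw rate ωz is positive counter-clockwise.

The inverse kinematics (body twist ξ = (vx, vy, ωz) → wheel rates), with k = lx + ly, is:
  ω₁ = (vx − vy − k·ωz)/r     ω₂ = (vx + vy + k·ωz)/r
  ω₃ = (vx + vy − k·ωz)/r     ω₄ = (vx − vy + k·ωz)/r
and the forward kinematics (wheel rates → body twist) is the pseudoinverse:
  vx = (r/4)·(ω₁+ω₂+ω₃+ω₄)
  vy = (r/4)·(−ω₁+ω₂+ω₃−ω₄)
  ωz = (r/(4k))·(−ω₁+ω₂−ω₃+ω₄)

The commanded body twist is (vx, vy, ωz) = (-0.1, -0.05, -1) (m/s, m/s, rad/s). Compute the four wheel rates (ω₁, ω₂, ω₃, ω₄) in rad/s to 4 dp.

(3.7500, -6.2500, 2.5000, -5.0000)

k = lx + ly = 0.2 + 0.15 = 0.3500;  k·ωz = 0.3500·-1 = -0.3500
ω₁ (FL) = (vx − vy − k·ωz)/r = 0.3000/0.08 = 3.7500
ω₂ (FR) = (vx + vy + k·ωz)/r = -0.5000/0.08 = -6.2500
ω₃ (RL) = (vx + vy − k·ωz)/r = 0.2000/0.08 = 2.5000
ω₄ (RR) = (vx − vy + k·ωz)/r = -0.4000/0.08 = -5.0000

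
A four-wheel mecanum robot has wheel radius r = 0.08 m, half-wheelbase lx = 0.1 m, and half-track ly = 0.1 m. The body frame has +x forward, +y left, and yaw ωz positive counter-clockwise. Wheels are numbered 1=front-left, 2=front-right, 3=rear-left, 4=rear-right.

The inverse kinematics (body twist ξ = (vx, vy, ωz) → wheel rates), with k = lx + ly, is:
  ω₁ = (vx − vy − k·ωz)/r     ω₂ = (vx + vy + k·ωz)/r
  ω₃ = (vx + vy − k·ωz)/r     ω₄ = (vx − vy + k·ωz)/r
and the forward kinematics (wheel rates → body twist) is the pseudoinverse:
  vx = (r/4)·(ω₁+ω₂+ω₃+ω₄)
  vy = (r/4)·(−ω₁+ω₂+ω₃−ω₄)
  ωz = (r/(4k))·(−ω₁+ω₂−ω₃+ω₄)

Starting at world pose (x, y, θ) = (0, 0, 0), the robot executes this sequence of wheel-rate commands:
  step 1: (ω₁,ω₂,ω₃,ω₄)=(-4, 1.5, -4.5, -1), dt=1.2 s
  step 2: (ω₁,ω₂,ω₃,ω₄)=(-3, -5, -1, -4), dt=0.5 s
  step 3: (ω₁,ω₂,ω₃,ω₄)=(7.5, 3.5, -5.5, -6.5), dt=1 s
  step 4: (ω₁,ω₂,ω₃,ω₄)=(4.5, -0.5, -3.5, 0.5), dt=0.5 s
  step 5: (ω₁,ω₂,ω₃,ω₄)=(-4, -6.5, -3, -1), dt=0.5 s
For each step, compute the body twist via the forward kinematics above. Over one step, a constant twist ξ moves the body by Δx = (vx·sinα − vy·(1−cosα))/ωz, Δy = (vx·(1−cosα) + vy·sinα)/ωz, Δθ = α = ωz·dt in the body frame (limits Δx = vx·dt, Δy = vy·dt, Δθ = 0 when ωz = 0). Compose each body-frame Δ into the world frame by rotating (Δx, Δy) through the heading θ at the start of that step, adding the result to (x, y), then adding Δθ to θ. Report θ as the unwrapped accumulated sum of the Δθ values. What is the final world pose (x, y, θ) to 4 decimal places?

(-0.3387, -0.3799, 0.2550)

step 1: ξ=(vx,vy,ωz)=(-0.1600, 0.0400, 0.9000), dt=1.2 → body Δ=(-0.1803, -0.0548, 1.0800) → world pose (-0.1803, -0.0548, 1.0800)
step 2: ξ=(vx,vy,ωz)=(-0.2600, 0.0200, -0.5000), dt=0.5 → body Δ=(-0.1274, 0.0261, -0.2500) → world pose (-0.2633, -0.1549, 0.8300)
step 3: ξ=(vx,vy,ωz)=(-0.0200, -0.0600, -0.5000), dt=1.0 → body Δ=(-0.0339, -0.0526, -0.5000) → world pose (-0.2473, -0.2154, 0.3300)
step 4: ξ=(vx,vy,ωz)=(0.0200, -0.1800, -0.1000), dt=0.5 → body Δ=(0.0077, -0.0902, -0.0500) → world pose (-0.2108, -0.2982, 0.2800)
step 5: ξ=(vx,vy,ωz)=(-0.2900, -0.0900, -0.0500), dt=0.5 → body Δ=(-0.1455, -0.0432, -0.0250) → world pose (-0.3387, -0.3799, 0.2550)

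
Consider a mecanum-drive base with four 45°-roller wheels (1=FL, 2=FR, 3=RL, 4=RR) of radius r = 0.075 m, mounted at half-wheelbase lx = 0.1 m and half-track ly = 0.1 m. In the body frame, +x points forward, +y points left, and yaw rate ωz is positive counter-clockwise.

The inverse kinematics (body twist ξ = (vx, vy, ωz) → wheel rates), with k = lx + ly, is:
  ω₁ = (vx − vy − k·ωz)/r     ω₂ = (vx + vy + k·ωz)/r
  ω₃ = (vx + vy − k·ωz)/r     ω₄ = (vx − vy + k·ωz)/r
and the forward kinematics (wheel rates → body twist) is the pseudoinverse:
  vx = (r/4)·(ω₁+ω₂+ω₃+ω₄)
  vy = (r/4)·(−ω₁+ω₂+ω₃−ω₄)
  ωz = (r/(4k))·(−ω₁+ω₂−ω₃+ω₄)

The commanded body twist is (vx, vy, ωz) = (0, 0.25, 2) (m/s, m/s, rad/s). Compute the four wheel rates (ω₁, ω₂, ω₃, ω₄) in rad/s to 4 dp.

k = lx + ly = 0.1 + 0.1 = 0.2000;  k·ωz = 0.2000·2 = 0.4000
ω₁ (FL) = (vx − vy − k·ωz)/r = -0.6500/0.075 = -8.6667
ω₂ (FR) = (vx + vy + k·ωz)/r = 0.6500/0.075 = 8.6667
ω₃ (RL) = (vx + vy − k·ωz)/r = -0.1500/0.075 = -2.0000
ω₄ (RR) = (vx − vy + k·ωz)/r = 0.1500/0.075 = 2.0000

(-8.6667, 8.6667, -2.0000, 2.0000)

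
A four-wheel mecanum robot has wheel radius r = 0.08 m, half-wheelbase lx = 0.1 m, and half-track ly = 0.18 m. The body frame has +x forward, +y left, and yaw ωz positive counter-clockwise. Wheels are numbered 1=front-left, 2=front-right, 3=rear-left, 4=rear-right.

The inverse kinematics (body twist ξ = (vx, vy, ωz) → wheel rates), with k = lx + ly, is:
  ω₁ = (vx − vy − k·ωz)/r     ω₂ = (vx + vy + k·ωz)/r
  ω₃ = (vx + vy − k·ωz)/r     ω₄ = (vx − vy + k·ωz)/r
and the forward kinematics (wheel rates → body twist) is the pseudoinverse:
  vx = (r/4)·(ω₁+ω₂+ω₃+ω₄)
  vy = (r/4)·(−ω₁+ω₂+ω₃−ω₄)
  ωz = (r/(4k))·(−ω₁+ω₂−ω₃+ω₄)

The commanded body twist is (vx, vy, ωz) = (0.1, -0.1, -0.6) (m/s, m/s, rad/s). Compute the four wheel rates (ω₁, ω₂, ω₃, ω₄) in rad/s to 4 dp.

(4.6000, -2.1000, 2.1000, 0.4000)

k = lx + ly = 0.1 + 0.18 = 0.2800;  k·ωz = 0.2800·-0.6 = -0.1680
ω₁ (FL) = (vx − vy − k·ωz)/r = 0.3680/0.08 = 4.6000
ω₂ (FR) = (vx + vy + k·ωz)/r = -0.1680/0.08 = -2.1000
ω₃ (RL) = (vx + vy − k·ωz)/r = 0.1680/0.08 = 2.1000
ω₄ (RR) = (vx − vy + k·ωz)/r = 0.0320/0.08 = 0.4000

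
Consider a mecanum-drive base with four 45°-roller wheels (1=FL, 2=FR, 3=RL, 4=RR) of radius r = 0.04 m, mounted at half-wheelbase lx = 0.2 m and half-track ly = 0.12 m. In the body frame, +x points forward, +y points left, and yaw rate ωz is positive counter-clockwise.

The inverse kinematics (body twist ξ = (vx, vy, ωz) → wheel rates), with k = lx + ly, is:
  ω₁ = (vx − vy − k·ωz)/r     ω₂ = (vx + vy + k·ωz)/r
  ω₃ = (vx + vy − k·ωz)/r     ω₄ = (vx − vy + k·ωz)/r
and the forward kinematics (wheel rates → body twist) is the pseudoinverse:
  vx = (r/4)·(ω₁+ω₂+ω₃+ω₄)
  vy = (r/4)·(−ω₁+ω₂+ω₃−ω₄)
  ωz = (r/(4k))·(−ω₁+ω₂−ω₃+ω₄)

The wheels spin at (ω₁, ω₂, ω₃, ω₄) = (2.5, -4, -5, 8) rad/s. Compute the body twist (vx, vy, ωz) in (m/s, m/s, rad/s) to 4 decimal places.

(0.0150, -0.1950, 0.2031)

k = lx + ly = 0.2 + 0.12 = 0.3200
ω₁+ω₂+ω₃+ω₄ = 1.5000  →  vx = (0.04/4)·1.5000 = 0.0150
−ω₁+ω₂+ω₃−ω₄ = -19.5000  →  vy = (0.04/4)·-19.5000 = -0.1950
−ω₁+ω₂−ω₃+ω₄ = 6.5000  →  ωz = (0.04/1.2800)·6.5000 = 0.2031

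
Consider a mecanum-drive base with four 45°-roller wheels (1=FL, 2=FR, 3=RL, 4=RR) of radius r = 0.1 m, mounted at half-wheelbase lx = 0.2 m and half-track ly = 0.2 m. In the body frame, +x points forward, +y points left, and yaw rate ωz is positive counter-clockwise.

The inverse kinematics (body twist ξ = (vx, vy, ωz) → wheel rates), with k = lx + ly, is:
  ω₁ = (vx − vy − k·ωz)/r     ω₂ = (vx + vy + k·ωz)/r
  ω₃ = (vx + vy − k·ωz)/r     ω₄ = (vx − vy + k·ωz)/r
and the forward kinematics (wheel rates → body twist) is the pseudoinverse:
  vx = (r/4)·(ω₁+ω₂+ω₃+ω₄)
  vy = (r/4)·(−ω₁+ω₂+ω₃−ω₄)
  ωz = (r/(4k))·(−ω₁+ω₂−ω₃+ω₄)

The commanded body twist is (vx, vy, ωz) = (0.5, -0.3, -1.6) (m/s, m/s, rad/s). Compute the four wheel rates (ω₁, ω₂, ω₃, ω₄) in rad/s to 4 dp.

k = lx + ly = 0.2 + 0.2 = 0.4000;  k·ωz = 0.4000·-1.6 = -0.6400
ω₁ (FL) = (vx − vy − k·ωz)/r = 1.4400/0.1 = 14.4000
ω₂ (FR) = (vx + vy + k·ωz)/r = -0.4400/0.1 = -4.4000
ω₃ (RL) = (vx + vy − k·ωz)/r = 0.8400/0.1 = 8.4000
ω₄ (RR) = (vx − vy + k·ωz)/r = 0.1600/0.1 = 1.6000

(14.4000, -4.4000, 8.4000, 1.6000)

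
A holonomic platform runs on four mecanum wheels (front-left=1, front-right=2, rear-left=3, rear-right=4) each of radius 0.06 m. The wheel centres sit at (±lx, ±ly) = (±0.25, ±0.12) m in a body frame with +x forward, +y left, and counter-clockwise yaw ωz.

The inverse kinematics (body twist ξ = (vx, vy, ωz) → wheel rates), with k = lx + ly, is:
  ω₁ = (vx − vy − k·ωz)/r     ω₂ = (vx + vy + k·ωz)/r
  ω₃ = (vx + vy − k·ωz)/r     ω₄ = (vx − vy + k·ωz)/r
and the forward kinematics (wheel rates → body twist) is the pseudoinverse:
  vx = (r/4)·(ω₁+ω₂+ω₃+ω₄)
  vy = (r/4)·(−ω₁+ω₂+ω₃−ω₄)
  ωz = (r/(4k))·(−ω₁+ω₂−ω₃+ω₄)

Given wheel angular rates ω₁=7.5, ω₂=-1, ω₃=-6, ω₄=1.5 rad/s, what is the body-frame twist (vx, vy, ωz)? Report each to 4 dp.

k = lx + ly = 0.25 + 0.12 = 0.3700
ω₁+ω₂+ω₃+ω₄ = 2.0000  →  vx = (0.06/4)·2.0000 = 0.0300
−ω₁+ω₂+ω₃−ω₄ = -16.0000  →  vy = (0.06/4)·-16.0000 = -0.2400
−ω₁+ω₂−ω₃+ω₄ = -1.0000  →  ωz = (0.06/1.4800)·-1.0000 = -0.0405

(0.0300, -0.2400, -0.0405)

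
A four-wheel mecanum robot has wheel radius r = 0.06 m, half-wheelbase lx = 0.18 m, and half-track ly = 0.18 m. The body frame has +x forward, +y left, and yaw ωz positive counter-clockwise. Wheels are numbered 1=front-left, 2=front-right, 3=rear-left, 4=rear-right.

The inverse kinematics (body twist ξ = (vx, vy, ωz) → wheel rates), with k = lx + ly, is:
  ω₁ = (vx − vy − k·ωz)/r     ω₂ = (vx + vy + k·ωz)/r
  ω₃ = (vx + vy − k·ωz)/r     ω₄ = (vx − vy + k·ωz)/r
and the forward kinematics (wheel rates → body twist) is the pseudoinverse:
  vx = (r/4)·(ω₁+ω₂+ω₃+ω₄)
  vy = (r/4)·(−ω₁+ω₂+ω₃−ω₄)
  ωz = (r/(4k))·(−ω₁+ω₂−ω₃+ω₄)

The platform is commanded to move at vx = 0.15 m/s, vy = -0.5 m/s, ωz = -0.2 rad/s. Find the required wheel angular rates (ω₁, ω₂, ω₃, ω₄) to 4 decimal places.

(12.0333, -7.0333, -4.6333, 9.6333)

k = lx + ly = 0.18 + 0.18 = 0.3600;  k·ωz = 0.3600·-0.2 = -0.0720
ω₁ (FL) = (vx − vy − k·ωz)/r = 0.7220/0.06 = 12.0333
ω₂ (FR) = (vx + vy + k·ωz)/r = -0.4220/0.06 = -7.0333
ω₃ (RL) = (vx + vy − k·ωz)/r = -0.2780/0.06 = -4.6333
ω₄ (RR) = (vx − vy + k·ωz)/r = 0.5780/0.06 = 9.6333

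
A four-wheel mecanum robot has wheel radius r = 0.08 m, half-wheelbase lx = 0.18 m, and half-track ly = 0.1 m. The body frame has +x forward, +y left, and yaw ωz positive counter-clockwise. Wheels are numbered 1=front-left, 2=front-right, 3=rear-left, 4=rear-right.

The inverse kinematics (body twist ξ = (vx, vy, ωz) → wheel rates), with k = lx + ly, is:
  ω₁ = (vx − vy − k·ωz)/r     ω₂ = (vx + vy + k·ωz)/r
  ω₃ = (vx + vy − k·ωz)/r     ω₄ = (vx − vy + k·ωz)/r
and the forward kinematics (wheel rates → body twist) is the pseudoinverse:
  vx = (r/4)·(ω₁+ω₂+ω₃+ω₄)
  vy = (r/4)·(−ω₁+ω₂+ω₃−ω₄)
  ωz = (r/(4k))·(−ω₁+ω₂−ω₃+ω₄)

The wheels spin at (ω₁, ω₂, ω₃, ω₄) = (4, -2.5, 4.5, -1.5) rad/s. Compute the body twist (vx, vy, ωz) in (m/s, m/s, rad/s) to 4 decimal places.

(0.0900, -0.0100, -0.8929)

k = lx + ly = 0.18 + 0.1 = 0.2800
ω₁+ω₂+ω₃+ω₄ = 4.5000  →  vx = (0.08/4)·4.5000 = 0.0900
−ω₁+ω₂+ω₃−ω₄ = -0.5000  →  vy = (0.08/4)·-0.5000 = -0.0100
−ω₁+ω₂−ω₃+ω₄ = -12.5000  →  ωz = (0.08/1.1200)·-12.5000 = -0.8929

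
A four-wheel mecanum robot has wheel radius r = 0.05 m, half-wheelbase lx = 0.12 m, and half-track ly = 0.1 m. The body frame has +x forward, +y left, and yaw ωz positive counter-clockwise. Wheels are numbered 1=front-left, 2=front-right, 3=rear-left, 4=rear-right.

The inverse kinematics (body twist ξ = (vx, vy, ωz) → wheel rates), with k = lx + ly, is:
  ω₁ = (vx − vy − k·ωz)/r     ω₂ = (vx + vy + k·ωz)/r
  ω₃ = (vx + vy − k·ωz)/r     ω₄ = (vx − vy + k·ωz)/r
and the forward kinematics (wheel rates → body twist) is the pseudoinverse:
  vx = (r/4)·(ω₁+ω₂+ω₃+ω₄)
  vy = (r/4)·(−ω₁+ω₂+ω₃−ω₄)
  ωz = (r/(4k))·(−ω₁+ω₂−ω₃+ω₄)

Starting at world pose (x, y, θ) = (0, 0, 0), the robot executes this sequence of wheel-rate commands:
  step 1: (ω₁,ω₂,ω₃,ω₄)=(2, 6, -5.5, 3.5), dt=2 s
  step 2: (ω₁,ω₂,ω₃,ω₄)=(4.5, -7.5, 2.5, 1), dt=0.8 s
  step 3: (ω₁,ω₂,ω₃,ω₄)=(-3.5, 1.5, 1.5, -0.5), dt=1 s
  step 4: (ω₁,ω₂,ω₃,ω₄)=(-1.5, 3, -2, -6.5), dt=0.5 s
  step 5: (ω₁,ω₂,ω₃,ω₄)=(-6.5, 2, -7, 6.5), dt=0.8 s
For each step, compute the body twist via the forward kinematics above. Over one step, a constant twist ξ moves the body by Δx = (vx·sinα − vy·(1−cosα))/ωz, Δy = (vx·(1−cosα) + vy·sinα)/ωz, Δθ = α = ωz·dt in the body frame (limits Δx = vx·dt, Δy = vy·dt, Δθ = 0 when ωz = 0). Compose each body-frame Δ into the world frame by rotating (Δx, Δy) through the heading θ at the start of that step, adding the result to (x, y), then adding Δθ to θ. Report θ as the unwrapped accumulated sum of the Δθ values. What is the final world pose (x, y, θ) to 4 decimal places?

(0.1721, -0.0457, 2.0341)

step 1: ξ=(vx,vy,ωz)=(0.0750, -0.0625, 0.7386), dt=2.0 → body Δ=(0.1778, 0.0078, 1.4773) → world pose (0.1778, 0.0078, 1.4773)
step 2: ξ=(vx,vy,ωz)=(0.0063, -0.1313, -0.7670), dt=0.8 → body Δ=(-0.0265, -0.1000, -0.6136) → world pose (0.2749, -0.0279, 0.8636)
step 3: ξ=(vx,vy,ωz)=(-0.0125, 0.0875, 0.1705), dt=1.0 → body Δ=(-0.0199, 0.0860, 0.1705) → world pose (0.1966, 0.0128, 1.0341)
step 4: ξ=(vx,vy,ωz)=(-0.0875, 0.1125, 0.0000), dt=0.5 → body Δ=(-0.0437, 0.0563, 0.0000) → world pose (0.1259, 0.0040, 1.0341)
step 5: ξ=(vx,vy,ωz)=(-0.0625, -0.0625, 1.2500), dt=0.8 → body Δ=(-0.0191, -0.0651, 1.0000) → world pose (0.1721, -0.0457, 2.0341)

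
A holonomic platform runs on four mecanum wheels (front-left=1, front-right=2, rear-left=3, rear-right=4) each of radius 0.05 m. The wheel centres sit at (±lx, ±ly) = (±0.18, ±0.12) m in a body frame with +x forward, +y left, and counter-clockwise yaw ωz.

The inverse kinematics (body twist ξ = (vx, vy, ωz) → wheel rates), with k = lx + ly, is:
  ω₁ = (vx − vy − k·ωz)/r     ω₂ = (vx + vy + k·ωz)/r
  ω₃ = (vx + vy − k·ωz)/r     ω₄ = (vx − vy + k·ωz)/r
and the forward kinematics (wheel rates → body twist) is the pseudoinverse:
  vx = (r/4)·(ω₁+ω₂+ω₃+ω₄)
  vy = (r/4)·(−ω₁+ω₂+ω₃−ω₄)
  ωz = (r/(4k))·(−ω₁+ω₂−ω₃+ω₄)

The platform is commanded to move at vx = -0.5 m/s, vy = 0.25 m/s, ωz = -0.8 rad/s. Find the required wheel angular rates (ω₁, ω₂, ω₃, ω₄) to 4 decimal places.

(-10.2000, -9.8000, -0.2000, -19.8000)

k = lx + ly = 0.18 + 0.12 = 0.3000;  k·ωz = 0.3000·-0.8 = -0.2400
ω₁ (FL) = (vx − vy − k·ωz)/r = -0.5100/0.05 = -10.2000
ω₂ (FR) = (vx + vy + k·ωz)/r = -0.4900/0.05 = -9.8000
ω₃ (RL) = (vx + vy − k·ωz)/r = -0.0100/0.05 = -0.2000
ω₄ (RR) = (vx − vy + k·ωz)/r = -0.9900/0.05 = -19.8000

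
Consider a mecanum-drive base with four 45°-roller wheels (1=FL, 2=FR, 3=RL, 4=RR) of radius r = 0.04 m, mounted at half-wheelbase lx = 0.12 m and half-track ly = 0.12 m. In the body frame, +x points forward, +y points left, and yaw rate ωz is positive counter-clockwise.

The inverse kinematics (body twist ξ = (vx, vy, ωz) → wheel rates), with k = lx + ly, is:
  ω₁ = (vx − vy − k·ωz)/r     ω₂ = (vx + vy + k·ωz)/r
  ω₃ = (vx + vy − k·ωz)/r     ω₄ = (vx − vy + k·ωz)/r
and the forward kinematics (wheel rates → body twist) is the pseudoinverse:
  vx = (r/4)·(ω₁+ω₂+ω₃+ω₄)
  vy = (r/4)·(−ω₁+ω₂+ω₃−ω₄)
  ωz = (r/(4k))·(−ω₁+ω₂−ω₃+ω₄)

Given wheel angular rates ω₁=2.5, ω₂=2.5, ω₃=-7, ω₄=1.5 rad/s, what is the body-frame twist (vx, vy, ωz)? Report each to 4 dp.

(-0.0050, -0.0850, 0.3542)

k = lx + ly = 0.12 + 0.12 = 0.2400
ω₁+ω₂+ω₃+ω₄ = -0.5000  →  vx = (0.04/4)·-0.5000 = -0.0050
−ω₁+ω₂+ω₃−ω₄ = -8.5000  →  vy = (0.04/4)·-8.5000 = -0.0850
−ω₁+ω₂−ω₃+ω₄ = 8.5000  →  ωz = (0.04/0.9600)·8.5000 = 0.3542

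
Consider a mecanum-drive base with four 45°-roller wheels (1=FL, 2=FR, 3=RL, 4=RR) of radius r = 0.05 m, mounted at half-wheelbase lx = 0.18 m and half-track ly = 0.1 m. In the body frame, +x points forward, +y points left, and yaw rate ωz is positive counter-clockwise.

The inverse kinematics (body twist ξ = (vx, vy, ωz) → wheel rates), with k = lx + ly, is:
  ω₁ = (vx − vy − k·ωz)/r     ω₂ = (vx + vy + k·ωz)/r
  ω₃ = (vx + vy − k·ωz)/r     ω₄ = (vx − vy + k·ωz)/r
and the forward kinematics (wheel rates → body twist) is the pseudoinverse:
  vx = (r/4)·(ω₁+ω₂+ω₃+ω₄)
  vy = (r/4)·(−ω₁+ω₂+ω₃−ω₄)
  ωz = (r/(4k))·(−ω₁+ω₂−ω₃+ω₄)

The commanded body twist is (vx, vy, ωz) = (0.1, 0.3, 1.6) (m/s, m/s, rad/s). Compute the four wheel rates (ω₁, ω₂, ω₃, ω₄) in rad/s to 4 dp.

(-12.9600, 16.9600, -0.9600, 4.9600)

k = lx + ly = 0.18 + 0.1 = 0.2800;  k·ωz = 0.2800·1.6 = 0.4480
ω₁ (FL) = (vx − vy − k·ωz)/r = -0.6480/0.05 = -12.9600
ω₂ (FR) = (vx + vy + k·ωz)/r = 0.8480/0.05 = 16.9600
ω₃ (RL) = (vx + vy − k·ωz)/r = -0.0480/0.05 = -0.9600
ω₄ (RR) = (vx − vy + k·ωz)/r = 0.2480/0.05 = 4.9600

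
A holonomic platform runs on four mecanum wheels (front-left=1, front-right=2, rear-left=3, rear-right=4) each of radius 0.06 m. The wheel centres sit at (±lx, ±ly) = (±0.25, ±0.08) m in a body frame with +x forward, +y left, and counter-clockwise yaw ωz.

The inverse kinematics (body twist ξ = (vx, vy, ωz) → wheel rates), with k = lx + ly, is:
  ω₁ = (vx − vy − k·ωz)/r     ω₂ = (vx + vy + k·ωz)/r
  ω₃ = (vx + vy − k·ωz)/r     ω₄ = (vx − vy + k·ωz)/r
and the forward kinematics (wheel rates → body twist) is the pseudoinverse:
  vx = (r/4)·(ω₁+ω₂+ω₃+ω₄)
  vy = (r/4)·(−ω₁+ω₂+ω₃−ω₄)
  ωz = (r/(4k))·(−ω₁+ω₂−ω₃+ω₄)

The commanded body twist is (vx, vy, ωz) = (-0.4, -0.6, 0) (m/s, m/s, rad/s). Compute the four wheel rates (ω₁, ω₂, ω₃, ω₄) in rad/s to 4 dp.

k = lx + ly = 0.25 + 0.08 = 0.3300;  k·ωz = 0.3300·0 = 0.0000
ω₁ (FL) = (vx − vy − k·ωz)/r = 0.2000/0.06 = 3.3333
ω₂ (FR) = (vx + vy + k·ωz)/r = -1.0000/0.06 = -16.6667
ω₃ (RL) = (vx + vy − k·ωz)/r = -1.0000/0.06 = -16.6667
ω₄ (RR) = (vx − vy + k·ωz)/r = 0.2000/0.06 = 3.3333

(3.3333, -16.6667, -16.6667, 3.3333)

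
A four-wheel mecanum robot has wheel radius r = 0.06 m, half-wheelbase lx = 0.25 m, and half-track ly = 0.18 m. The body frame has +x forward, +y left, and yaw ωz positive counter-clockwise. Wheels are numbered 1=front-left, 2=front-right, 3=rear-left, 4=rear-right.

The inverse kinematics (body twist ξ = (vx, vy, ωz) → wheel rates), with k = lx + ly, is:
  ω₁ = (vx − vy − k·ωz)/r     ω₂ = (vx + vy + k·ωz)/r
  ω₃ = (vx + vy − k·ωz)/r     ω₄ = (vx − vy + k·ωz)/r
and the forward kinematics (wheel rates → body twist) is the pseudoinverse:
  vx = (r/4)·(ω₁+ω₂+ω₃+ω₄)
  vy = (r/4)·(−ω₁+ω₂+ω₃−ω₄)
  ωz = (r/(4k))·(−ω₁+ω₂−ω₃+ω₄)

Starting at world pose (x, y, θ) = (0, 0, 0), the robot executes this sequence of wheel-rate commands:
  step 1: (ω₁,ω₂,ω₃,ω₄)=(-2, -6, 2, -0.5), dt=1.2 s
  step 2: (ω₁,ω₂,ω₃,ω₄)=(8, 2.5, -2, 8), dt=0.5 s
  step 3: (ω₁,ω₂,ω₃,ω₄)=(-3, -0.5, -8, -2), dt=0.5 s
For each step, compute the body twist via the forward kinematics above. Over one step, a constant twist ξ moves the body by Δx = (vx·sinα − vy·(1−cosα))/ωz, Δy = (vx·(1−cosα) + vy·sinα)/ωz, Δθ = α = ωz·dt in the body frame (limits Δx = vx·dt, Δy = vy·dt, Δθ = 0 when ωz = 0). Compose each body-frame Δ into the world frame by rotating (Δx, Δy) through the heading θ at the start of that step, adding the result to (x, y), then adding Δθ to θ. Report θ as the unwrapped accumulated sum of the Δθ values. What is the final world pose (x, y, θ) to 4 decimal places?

step 1: ξ=(vx,vy,ωz)=(-0.0975, -0.0225, -0.2267), dt=1.2 → body Δ=(-0.1192, -0.0108, -0.2721) → world pose (-0.1192, -0.0108, -0.2721)
step 2: ξ=(vx,vy,ωz)=(0.2475, -0.2325, 0.1570), dt=0.5 → body Δ=(0.1282, -0.1113, 0.0785) → world pose (-0.0257, -0.1525, -0.1936)
step 3: ξ=(vx,vy,ωz)=(-0.2025, -0.0525, 0.2965), dt=0.5 → body Δ=(-0.0989, -0.0336, 0.1483) → world pose (-0.1292, -0.1665, -0.0453)

(-0.1292, -0.1665, -0.0453)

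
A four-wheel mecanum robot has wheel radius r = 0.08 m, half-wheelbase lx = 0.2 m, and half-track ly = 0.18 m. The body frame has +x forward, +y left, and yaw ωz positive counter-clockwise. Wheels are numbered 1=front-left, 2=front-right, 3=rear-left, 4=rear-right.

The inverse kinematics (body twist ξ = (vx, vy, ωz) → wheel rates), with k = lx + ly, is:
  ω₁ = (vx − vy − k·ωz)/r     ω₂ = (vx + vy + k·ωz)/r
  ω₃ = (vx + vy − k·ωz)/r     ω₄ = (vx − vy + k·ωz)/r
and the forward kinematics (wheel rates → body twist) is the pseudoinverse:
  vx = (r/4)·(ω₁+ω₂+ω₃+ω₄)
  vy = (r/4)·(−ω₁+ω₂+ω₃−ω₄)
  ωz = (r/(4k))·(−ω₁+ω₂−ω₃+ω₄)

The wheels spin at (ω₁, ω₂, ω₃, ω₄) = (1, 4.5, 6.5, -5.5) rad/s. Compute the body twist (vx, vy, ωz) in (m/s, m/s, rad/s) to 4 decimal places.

(0.1300, 0.3100, -0.4474)

k = lx + ly = 0.2 + 0.18 = 0.3800
ω₁+ω₂+ω₃+ω₄ = 6.5000  →  vx = (0.08/4)·6.5000 = 0.1300
−ω₁+ω₂+ω₃−ω₄ = 15.5000  →  vy = (0.08/4)·15.5000 = 0.3100
−ω₁+ω₂−ω₃+ω₄ = -8.5000  →  ωz = (0.08/1.5200)·-8.5000 = -0.4474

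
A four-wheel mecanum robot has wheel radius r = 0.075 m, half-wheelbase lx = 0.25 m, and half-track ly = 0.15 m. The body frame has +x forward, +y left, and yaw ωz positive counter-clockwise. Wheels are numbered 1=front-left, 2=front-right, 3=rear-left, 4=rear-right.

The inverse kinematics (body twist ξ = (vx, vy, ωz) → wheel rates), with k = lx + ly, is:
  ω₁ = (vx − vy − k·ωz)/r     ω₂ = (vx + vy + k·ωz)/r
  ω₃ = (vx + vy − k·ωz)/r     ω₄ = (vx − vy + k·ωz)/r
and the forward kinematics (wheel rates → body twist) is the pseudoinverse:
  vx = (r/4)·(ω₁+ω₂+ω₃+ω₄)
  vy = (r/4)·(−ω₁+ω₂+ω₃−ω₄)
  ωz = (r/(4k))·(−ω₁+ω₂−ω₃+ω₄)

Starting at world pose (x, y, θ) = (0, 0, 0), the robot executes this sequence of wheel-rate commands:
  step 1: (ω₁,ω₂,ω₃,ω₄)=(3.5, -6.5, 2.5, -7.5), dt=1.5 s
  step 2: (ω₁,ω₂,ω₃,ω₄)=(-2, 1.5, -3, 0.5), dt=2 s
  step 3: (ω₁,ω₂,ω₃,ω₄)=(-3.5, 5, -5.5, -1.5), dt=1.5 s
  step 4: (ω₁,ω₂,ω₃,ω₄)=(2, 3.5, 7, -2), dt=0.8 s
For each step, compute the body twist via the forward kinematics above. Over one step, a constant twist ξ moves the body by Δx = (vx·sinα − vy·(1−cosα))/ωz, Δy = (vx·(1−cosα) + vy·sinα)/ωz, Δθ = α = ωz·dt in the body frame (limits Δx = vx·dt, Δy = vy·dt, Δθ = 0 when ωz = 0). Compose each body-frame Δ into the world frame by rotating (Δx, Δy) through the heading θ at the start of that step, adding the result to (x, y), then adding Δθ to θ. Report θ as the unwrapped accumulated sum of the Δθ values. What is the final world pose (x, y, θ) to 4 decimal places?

step 1: ξ=(vx,vy,ωz)=(-0.1500, 0.0000, -0.9375), dt=1.5 → body Δ=(-0.1578, 0.1338, -1.4062) → world pose (-0.1578, 0.1338, -1.4062)
step 2: ξ=(vx,vy,ωz)=(-0.0562, 0.0000, 0.3281), dt=2.0 → body Δ=(-0.1046, -0.0356, 0.6562) → world pose (-0.2101, 0.2311, -0.7500)
step 3: ξ=(vx,vy,ωz)=(-0.1031, 0.0844, 0.5859), dt=1.5 → body Δ=(-0.1877, 0.0472, 0.8789) → world pose (-0.3153, 0.3936, 0.1289)
step 4: ξ=(vx,vy,ωz)=(0.1969, 0.1969, -0.3516), dt=0.8 → body Δ=(0.1774, 0.1334, -0.2812) → world pose (-0.1564, 0.5487, -0.1523)

(-0.1564, 0.5487, -0.1523)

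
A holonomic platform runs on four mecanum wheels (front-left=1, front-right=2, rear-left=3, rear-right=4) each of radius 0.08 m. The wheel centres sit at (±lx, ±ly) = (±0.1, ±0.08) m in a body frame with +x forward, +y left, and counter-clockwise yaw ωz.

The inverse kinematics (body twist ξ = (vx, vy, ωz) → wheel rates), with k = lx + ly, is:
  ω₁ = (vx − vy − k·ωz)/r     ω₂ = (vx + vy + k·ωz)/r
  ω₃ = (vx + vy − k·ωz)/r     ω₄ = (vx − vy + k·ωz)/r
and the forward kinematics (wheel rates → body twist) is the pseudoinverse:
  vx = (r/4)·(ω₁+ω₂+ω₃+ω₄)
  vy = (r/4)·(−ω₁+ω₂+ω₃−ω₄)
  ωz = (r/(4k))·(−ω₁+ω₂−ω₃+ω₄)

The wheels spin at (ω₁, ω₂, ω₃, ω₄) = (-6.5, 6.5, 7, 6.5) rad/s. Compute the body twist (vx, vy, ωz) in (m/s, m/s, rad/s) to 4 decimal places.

(0.2700, 0.2700, 1.3889)

k = lx + ly = 0.1 + 0.08 = 0.1800
ω₁+ω₂+ω₃+ω₄ = 13.5000  →  vx = (0.08/4)·13.5000 = 0.2700
−ω₁+ω₂+ω₃−ω₄ = 13.5000  →  vy = (0.08/4)·13.5000 = 0.2700
−ω₁+ω₂−ω₃+ω₄ = 12.5000  →  ωz = (0.08/0.7200)·12.5000 = 1.3889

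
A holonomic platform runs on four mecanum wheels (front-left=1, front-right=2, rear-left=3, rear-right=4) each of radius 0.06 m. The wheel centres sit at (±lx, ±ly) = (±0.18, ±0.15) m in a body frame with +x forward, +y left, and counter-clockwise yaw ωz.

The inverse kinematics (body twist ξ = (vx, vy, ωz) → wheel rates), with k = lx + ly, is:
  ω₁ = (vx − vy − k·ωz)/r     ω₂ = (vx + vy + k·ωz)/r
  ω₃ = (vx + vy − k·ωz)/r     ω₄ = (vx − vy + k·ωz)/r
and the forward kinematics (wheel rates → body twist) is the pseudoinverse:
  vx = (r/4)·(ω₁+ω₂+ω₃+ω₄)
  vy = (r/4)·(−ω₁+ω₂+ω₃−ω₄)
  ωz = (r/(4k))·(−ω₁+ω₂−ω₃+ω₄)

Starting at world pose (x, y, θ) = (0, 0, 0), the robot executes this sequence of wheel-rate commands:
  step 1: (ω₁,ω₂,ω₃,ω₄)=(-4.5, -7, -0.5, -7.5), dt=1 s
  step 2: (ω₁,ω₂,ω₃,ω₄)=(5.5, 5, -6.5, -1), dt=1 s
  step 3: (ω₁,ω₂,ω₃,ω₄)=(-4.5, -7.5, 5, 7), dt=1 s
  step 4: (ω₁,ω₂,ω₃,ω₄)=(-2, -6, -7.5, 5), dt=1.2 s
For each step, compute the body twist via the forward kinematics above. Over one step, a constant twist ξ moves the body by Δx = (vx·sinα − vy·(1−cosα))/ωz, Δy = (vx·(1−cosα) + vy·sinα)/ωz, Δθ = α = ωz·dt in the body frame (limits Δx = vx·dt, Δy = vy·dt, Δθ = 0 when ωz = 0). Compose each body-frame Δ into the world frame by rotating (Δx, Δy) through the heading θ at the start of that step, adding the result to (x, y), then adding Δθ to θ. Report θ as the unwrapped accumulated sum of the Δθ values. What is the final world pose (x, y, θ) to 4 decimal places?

step 1: ξ=(vx,vy,ωz)=(-0.2925, 0.0675, -0.4318), dt=1.0 → body Δ=(-0.2691, 0.1276, -0.4318) → world pose (-0.2691, 0.1276, -0.4318)
step 2: ξ=(vx,vy,ωz)=(0.0450, -0.0900, 0.2273), dt=1.0 → body Δ=(0.0548, -0.0841, 0.2273) → world pose (-0.2546, 0.0283, -0.2045)
step 3: ξ=(vx,vy,ωz)=(0.0000, -0.0750, -0.0455), dt=1.0 → body Δ=(-0.0017, -0.0750, -0.0455) → world pose (-0.2715, -0.0448, -0.2500)
step 4: ξ=(vx,vy,ωz)=(-0.1575, -0.2475, 0.3864), dt=1.2 → body Δ=(-0.1147, -0.3295, 0.4636) → world pose (-0.4641, -0.3357, 0.2136)

(-0.4641, -0.3357, 0.2136)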